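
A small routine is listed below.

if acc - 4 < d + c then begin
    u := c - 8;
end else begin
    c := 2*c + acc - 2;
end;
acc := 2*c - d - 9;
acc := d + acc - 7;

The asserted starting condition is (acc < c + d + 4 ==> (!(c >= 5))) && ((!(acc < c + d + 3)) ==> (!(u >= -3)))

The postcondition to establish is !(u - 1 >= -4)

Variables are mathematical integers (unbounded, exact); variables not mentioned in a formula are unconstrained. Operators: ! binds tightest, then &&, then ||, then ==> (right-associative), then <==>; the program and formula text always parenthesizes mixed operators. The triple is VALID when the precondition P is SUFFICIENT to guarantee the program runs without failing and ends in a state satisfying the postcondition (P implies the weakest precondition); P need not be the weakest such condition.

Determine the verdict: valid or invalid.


Working backward. After the program, the postcondition !(u - 1 >= -4) must hold; in canonical form it is !(u >= -3).
Before acc := d + acc - 7: !(u >= -3)
Before acc := 2*c - d - 9: !(u >= -3)
Then branch requires !(c >= 5); else branch requires !(u >= -3).
Before the if: (acc < c + d + 4 ==> (!(c >= 5))) && ((!(acc < c + d + 4)) ==> (!(u >= -3)))
The weakest precondition is (acc < c + d + 4 ==> (!(c >= 5))) && ((!(acc < c + d + 4)) ==> (!(u >= -3))).
Check whether (acc < c + d + 4 ==> (!(c >= 5))) && ((!(acc < c + d + 3)) ==> (!(u >= -3))) implies it.
Every state satisfying the precondition satisfies the weakest precondition: the implication holds.
Answer: valid


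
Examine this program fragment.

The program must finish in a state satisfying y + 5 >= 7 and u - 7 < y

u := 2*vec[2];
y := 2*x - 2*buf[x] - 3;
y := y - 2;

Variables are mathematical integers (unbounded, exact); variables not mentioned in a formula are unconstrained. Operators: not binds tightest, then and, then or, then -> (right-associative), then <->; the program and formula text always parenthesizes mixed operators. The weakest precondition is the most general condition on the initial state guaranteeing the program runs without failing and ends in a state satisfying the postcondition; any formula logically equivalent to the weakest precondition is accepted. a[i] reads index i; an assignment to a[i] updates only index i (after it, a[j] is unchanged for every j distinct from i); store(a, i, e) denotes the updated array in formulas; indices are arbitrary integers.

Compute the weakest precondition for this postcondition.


Working backward. After the program, the postcondition y + 5 >= 7 and u - 7 < y must hold; in canonical form it is y >= 2 and u < y + 7.
Before y := y - 2: y >= 4 and u < y + 5
Before y := 2*x - 2*buf[x] - 3: 2*x >= 2*buf[x] + 7 and 2*buf[x] + u < 2*x + 2
Before u := 2*vec[2]: 2*x >= 2*buf[x] + 7 and 2*buf[x] + 2*vec[2] < 2*x + 2
Answer: WP = 2*x >= 2*buf[x] + 7 and 2*buf[x] + 2*vec[2] < 2*x + 2


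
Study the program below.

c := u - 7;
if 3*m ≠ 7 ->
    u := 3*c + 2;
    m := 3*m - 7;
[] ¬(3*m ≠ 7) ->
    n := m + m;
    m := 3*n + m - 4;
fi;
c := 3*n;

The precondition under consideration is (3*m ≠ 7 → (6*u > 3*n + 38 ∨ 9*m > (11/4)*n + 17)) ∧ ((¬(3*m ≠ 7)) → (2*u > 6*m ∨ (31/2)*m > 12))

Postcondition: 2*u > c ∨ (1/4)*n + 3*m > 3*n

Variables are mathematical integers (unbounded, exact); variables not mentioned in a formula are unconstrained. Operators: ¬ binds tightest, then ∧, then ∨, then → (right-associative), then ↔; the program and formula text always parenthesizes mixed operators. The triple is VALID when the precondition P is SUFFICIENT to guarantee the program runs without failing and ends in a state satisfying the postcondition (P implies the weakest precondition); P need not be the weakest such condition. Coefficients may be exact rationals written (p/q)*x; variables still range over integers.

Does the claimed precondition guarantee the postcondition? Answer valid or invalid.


Working backward. After the program, the postcondition 2*u > c ∨ (1/4)*n + 3*m > 3*n must hold; in canonical form it is 2*u > c ∨ 3*m > (11/4)*n.
Before c := 3*n: 2*u > 3*n ∨ 3*m > (11/4)*n
Then branch requires 6*c > 3*n - 4 ∨ 9*m > (11/4)*n + 21; else branch requires 2*u > 6*m ∨ (31/2)*m > 12.
Before the if: (3*m ≠ 7 → (6*c > 3*n - 4 ∨ 9*m > (11/4)*n + 21)) ∧ ((¬(3*m ≠ 7)) → (2*u > 6*m ∨ (31/2)*m > 12))
Before c := u - 7: (3*m ≠ 7 → (6*u > 3*n + 38 ∨ 9*m > (11/4)*n + 21)) ∧ ((¬(3*m ≠ 7)) → (2*u > 6*m ∨ (31/2)*m > 12))
The weakest precondition is (3*m ≠ 7 → (6*u > 3*n + 38 ∨ 9*m > (11/4)*n + 21)) ∧ ((¬(3*m ≠ 7)) → (2*u > 6*m ∨ (31/2)*m > 12)).
Check whether (3*m ≠ 7 → (6*u > 3*n + 38 ∨ 9*m > (11/4)*n + 17)) ∧ ((¬(3*m ≠ 7)) → (2*u > 6*m ∨ (31/2)*m > 12)) implies it.
Countermodel: at the initial state m = 1, n = -3, u = 0, the precondition holds but the weakest precondition fails.
Answer: invalid


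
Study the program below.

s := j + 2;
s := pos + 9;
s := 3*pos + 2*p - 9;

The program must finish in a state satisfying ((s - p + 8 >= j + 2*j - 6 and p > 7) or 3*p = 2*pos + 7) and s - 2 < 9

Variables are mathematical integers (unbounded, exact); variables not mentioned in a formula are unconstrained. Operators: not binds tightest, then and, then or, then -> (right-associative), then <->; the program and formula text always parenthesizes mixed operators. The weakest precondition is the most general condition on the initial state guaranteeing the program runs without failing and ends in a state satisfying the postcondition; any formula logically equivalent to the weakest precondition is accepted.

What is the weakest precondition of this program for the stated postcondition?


Working backward. After the program, the postcondition ((s - p + 8 >= j + 2*j - 6 and p > 7) or 3*p = 2*pos + 7) and s - 2 < 9 must hold; in canonical form it is ((s >= 3*j + p - 14 and p > 7) or 3*p = 2*pos + 7) and s < 11.
Before s := 3*pos + 2*p - 9: ((p + 3*pos >= 3*j - 5 and p > 7) or 3*p = 2*pos + 7) and 2*p + 3*pos < 20
Before s := pos + 9: ((p + 3*pos >= 3*j - 5 and p > 7) or 3*p = 2*pos + 7) and 2*p + 3*pos < 20
Before s := j + 2: ((p + 3*pos >= 3*j - 5 and p > 7) or 3*p = 2*pos + 7) and 2*p + 3*pos < 20
Answer: WP = ((p + 3*pos >= 3*j - 5 and p > 7) or 3*p = 2*pos + 7) and 2*p + 3*pos < 20


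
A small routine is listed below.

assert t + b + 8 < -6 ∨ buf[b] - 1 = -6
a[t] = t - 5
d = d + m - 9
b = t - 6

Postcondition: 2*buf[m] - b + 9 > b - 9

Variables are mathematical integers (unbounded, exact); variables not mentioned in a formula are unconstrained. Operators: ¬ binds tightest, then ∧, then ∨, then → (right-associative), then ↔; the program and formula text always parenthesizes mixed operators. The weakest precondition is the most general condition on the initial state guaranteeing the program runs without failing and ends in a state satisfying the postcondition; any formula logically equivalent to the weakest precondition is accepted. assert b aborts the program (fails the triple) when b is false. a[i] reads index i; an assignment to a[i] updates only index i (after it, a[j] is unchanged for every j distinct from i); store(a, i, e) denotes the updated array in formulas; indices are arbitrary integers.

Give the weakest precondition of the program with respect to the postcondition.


Working backward. After the program, the postcondition 2*buf[m] - b + 9 > b - 9 must hold; in canonical form it is 2*buf[m] > 2*b - 18.
Before b := t - 6: 2*buf[m] > 2*t - 30
Before d := d + m - 9: 2*buf[m] > 2*t - 30
Before a[t] := t - 5: 2*buf[m] > 2*t - 30
Before assert t + b + 8 < -6 ∨ buf[b] - 1 = -6: (b + t < -14 ∨ buf[b] = -5) ∧ 2*buf[m] > 2*t - 30
Answer: WP = (b + t < -14 ∨ buf[b] = -5) ∧ 2*buf[m] > 2*t - 30


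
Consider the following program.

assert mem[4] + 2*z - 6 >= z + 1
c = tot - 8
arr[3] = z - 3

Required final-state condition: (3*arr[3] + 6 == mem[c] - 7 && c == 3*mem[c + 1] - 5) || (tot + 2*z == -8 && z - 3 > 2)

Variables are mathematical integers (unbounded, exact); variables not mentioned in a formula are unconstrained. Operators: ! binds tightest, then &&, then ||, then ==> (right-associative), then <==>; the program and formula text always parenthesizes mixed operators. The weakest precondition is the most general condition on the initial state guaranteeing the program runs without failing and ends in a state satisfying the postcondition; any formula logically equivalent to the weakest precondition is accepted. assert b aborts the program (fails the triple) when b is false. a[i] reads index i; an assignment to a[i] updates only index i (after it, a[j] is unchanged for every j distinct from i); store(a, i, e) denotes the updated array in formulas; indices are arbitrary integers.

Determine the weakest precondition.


Working backward. After the program, the postcondition (3*arr[3] + 6 == mem[c] - 7 && c == 3*mem[c + 1] - 5) || (tot + 2*z == -8 && z - 3 > 2) must hold; in canonical form it is (3*arr[3] == mem[c] - 13 && c == 3*mem[c + 1] - 5) || (tot + 2*z == -8 && z > 5).
Before arr[3] := z - 3: (3*z == mem[c] - 4 && c == 3*mem[c + 1] - 5) || (tot + 2*z == -8 && z > 5)
Before c := tot - 8: (3*z == mem[tot - 8] - 4 && tot == 3*mem[tot - 7] + 3) || (tot + 2*z == -8 && z > 5)
Before assert mem[4] + 2*z - 6 >= z + 1: mem[4] + z >= 7 && ((3*z == mem[tot - 8] - 4 && tot == 3*mem[tot - 7] + 3) || (tot + 2*z == -8 && z > 5))
Answer: WP = mem[4] + z >= 7 && ((3*z == mem[tot - 8] - 4 && tot == 3*mem[tot - 7] + 3) || (tot + 2*z == -8 && z > 5))


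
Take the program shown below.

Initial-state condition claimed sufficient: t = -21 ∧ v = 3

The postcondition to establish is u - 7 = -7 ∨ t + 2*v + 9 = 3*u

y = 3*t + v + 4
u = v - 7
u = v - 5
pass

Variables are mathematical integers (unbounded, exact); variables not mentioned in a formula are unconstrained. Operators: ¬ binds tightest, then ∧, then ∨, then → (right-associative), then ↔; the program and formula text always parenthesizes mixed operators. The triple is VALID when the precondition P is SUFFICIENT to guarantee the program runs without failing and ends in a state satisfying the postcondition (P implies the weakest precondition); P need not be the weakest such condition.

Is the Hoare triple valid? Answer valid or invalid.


Working backward. After the program, the postcondition u - 7 = -7 ∨ t + 2*v + 9 = 3*u must hold; in canonical form it is u = 0 ∨ t + 2*v = 3*u - 9.
Before skip: u = 0 ∨ t + 2*v = 3*u - 9
Before u := v - 5: v = 5 ∨ t = v - 24
Before u := v - 7: v = 5 ∨ t = v - 24
Before y := 3*t + v + 4: v = 5 ∨ t = v - 24
The weakest precondition is v = 5 ∨ t = v - 24.
Check whether t = -21 ∧ v = 3 implies it.
Every state satisfying the precondition satisfies the weakest precondition: the implication holds.
Answer: valid


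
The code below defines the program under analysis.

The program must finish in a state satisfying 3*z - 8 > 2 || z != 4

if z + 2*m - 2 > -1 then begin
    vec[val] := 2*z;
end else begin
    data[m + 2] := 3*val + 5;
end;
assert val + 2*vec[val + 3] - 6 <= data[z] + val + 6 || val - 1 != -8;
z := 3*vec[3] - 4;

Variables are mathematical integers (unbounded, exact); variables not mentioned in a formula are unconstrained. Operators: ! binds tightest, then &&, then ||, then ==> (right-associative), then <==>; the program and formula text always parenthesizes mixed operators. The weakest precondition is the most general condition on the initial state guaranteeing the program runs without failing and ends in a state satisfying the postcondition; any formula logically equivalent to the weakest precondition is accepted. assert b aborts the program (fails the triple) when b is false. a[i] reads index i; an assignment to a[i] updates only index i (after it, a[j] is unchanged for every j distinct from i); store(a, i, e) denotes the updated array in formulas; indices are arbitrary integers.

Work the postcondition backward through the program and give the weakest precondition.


Working backward. After the program, the postcondition 3*z - 8 > 2 || z != 4 must hold; in canonical form it is 3*z > 10 || z != 4.
Before z := 3*vec[3] - 4: 9*vec[3] > 22 || 3*vec[3] != 8
Before assert val + 2*vec[val + 3] - 6 <= data[z] + val + 6 || val - 1 != -8: (2*vec[val + 3] <= data[z] + 12 || val != -7) && (9*vec[3] > 22 || 3*vec[3] != 8)
Then branch requires (2*store(vec, val, 2*z)[val + 3] <= data[z] + 12 || val != -7) && (9*store(vec, val, 2*z)[3] > 22 || 3*store(vec, val, 2*z)[3] != 8); else branch requires (2*vec[val + 3] <= store(data, m + 2, 3*val + 5)[z] + 12 || val != -7) && (9*vec[3] > 22 || 3*vec[3] != 8).
Before the if: (2*m + z > 1 ==> ((2*store(vec, val, 2*z)[val + 3] <= data[z] + 12 || val != -7) && (9*store(vec, val, 2*z)[3] > 22 || 3*store(vec, val, 2*z)[3] != 8))) && ((!(2*m + z > 1)) ==> ((2*vec[val + 3] <= store(data, m + 2, 3*val + 5)[z] + 12 || val != -7) && (9*vec[3] > 22 || 3*vec[3] != 8)))
Answer: WP = (2*m + z > 1 ==> ((2*store(vec, val, 2*z)[val + 3] <= data[z] + 12 || val != -7) && (9*store(vec, val, 2*z)[3] > 22 || 3*store(vec, val, 2*z)[3] != 8))) && ((!(2*m + z > 1)) ==> ((2*vec[val + 3] <= store(data, m + 2, 3*val + 5)[z] + 12 || val != -7) && (9*vec[3] > 22 || 3*vec[3] != 8)))


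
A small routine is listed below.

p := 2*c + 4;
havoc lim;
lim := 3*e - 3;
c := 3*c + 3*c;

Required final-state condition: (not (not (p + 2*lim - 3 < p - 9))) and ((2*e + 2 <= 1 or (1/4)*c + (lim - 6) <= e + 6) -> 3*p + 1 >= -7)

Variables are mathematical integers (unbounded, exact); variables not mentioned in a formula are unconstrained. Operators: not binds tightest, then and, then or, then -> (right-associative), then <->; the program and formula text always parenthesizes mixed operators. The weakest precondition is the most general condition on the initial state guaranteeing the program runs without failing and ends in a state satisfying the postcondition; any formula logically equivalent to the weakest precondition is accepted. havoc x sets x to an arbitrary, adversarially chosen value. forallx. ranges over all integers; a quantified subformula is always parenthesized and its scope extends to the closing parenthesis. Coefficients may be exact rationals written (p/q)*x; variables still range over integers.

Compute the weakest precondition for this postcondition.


Working backward. After the program, the postcondition (not (not (p + 2*lim - 3 < p - 9))) and ((2*e + 2 <= 1 or (1/4)*c + (lim - 6) <= e + 6) -> 3*p + 1 >= -7) must hold; in canonical form it is 2*lim < -6 and ((2*e <= -1 or (1/4)*c + lim <= e + 12) -> 3*p >= -8).
Before c := 3*c + 3*c: 2*lim < -6 and ((2*e <= -1 or (3/2)*c + lim <= e + 12) -> 3*p >= -8)
Before lim := 3*e - 3: 6*e < 0 and ((2*e <= -1 or (3/2)*c + 2*e <= 15) -> 3*p >= -8)
Before havoc lim: 6*e < 0 and ((2*e <= -1 or (3/2)*c + 2*e <= 15) -> 3*p >= -8)
Before p := 2*c + 4: 6*e < 0 and ((2*e <= -1 or (3/2)*c + 2*e <= 15) -> 6*c >= -20)
Answer: WP = 6*e < 0 and ((2*e <= -1 or (3/2)*c + 2*e <= 15) -> 6*c >= -20)


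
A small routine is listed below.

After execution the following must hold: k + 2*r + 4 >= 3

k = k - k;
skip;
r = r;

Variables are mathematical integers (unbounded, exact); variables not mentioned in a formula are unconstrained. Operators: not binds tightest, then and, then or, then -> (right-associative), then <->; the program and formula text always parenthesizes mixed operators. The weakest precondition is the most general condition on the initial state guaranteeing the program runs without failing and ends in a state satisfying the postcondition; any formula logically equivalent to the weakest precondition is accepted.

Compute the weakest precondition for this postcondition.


Working backward. After the program, the postcondition k + 2*r + 4 >= 3 must hold; in canonical form it is k + 2*r >= -1.
Before r := r: k + 2*r >= -1
Before skip: k + 2*r >= -1
Before k := k - k: 2*r >= -1
Answer: WP = 2*r >= -1


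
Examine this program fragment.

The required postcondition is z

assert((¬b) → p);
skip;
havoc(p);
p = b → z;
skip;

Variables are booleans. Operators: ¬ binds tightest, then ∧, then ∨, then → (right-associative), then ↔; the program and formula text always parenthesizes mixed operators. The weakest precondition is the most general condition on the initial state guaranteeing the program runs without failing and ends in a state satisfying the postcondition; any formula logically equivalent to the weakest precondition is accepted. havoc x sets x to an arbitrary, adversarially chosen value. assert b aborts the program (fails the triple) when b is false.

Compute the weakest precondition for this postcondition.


Working backward. After the program, z must hold.
Before skip: z
Before p := b → z: z
Before havoc p: z
Before skip: z
Before assert (¬b) → p: ((¬b) → p) ∧ z
Answer: WP = ((¬b) → p) ∧ z


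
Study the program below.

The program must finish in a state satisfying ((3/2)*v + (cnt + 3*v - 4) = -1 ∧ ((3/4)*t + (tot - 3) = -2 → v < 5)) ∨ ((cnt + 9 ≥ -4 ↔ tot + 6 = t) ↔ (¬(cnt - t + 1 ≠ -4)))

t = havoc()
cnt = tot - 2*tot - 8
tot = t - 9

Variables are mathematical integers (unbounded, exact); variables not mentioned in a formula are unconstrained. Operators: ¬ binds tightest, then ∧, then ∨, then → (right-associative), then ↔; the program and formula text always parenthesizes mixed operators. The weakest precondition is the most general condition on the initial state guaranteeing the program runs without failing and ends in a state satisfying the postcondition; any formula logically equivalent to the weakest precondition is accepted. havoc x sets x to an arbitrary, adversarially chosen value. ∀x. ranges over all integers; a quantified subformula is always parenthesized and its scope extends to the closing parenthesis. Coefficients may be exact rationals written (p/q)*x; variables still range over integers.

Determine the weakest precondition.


Working backward. After the program, the postcondition ((3/2)*v + (cnt + 3*v - 4) = -1 ∧ ((3/4)*t + (tot - 3) = -2 → v < 5)) ∨ ((cnt + 9 ≥ -4 ↔ tot + 6 = t) ↔ (¬(cnt - t + 1 ≠ -4))) must hold; in canonical form it is (cnt + (9/2)*v = 3 ∧ ((3/4)*t + tot = 1 → v < 5)) ∨ ((cnt ≥ -13 ↔ tot = t - 6) ↔ (¬(cnt ≠ t - 5))).
Before tot := t - 9: (cnt + (9/2)*v = 3 ∧ ((7/4)*t = 10 → v < 5)) ∨ ((¬(cnt ≥ -13)) ↔ (¬(cnt ≠ t - 5)))
Before cnt := tot - 2*tot - 8: ((9/2)*v = tot + 11 ∧ ((7/4)*t = 10 → v < 5)) ∨ ((¬(tot ≤ 5)) ↔ (¬(t + tot ≠ -3)))
Before havoc t: ∀t_1. (((9/2)*v = tot + 11 ∧ ((7/4)*t_1 = 10 → v < 5)) ∨ ((¬(tot ≤ 5)) ↔ (¬(t_1 + tot ≠ -3))))
Answer: WP = ∀t_1. (((9/2)*v = tot + 11 ∧ ((7/4)*t_1 = 10 → v < 5)) ∨ ((¬(tot ≤ 5)) ↔ (¬(t_1 + tot ≠ -3))))


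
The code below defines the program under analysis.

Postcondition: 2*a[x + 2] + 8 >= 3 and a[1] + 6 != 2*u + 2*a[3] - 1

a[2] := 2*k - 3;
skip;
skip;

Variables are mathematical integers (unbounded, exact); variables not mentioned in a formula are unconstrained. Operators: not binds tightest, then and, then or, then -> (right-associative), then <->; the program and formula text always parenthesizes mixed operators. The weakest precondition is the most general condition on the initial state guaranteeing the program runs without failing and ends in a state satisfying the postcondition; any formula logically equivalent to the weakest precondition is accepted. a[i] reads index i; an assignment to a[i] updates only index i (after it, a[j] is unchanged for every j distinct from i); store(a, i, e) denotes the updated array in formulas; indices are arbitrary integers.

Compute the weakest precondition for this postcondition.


Working backward. After the program, the postcondition 2*a[x + 2] + 8 >= 3 and a[1] + 6 != 2*u + 2*a[3] - 1 must hold; in canonical form it is 2*a[x + 2] >= -5 and a[1] != 2*a[3] + 2*u - 7.
Before skip: 2*a[x + 2] >= -5 and a[1] != 2*a[3] + 2*u - 7
Before skip: 2*a[x + 2] >= -5 and a[1] != 2*a[3] + 2*u - 7
Before a[2] := 2*k - 3: 2*store(a, 2, 2*k - 3)[x + 2] >= -5 and a[1] != 2*a[3] + 2*u - 7
Answer: WP = 2*store(a, 2, 2*k - 3)[x + 2] >= -5 and a[1] != 2*a[3] + 2*u - 7


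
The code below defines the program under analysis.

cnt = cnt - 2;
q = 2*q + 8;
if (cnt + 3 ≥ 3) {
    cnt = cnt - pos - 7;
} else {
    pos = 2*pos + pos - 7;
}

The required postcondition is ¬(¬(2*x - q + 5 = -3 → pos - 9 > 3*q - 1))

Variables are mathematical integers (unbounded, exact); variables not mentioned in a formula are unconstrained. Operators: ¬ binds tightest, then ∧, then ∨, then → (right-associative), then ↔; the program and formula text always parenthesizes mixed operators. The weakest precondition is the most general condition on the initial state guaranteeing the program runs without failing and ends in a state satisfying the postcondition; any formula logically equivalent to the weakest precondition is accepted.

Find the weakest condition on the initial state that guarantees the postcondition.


Working backward. After the program, the postcondition ¬(¬(2*x - q + 5 = -3 → pos - 9 > 3*q - 1)) must hold; in canonical form it is 2*x = q - 8 → pos > 3*q + 8.
Then branch requires 2*x = q - 8 → pos > 3*q + 8; else branch requires 2*x = q - 8 → 3*pos > 3*q + 15.
Before the if: (cnt ≥ 0 → (2*x = q - 8 → pos > 3*q + 8)) ∧ ((¬(cnt ≥ 0)) → (2*x = q - 8 → 3*pos > 3*q + 15))
Before q := 2*q + 8: (cnt ≥ 0 → (2*x = 2*q → pos > 6*q + 32)) ∧ ((¬(cnt ≥ 0)) → (2*x = 2*q → 3*pos > 6*q + 39))
Before cnt := cnt - 2: (cnt ≥ 2 → (2*x = 2*q → pos > 6*q + 32)) ∧ ((¬(cnt ≥ 2)) → (2*x = 2*q → 3*pos > 6*q + 39))
Answer: WP = (cnt ≥ 2 → (2*x = 2*q → pos > 6*q + 32)) ∧ ((¬(cnt ≥ 2)) → (2*x = 2*q → 3*pos > 6*q + 39))


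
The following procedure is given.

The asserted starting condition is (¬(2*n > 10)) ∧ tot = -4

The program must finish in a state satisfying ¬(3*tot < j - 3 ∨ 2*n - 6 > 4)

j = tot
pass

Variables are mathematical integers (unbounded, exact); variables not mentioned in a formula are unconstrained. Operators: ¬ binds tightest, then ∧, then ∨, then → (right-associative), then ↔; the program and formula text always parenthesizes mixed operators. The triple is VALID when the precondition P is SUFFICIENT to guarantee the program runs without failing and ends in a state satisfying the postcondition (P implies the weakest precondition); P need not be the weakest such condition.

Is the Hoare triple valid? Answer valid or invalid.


Working backward. After the program, the postcondition ¬(3*tot < j - 3 ∨ 2*n - 6 > 4) must hold; in canonical form it is ¬(3*tot < j - 3 ∨ 2*n > 10).
Before skip: ¬(3*tot < j - 3 ∨ 2*n > 10)
Before j := tot: ¬(2*tot < -3 ∨ 2*n > 10)
The weakest precondition is ¬(2*tot < -3 ∨ 2*n > 10).
Check whether (¬(2*n > 10)) ∧ tot = -4 implies it.
Countermodel: at the initial state n = 5, tot = -4, the precondition holds but the weakest precondition fails.
Answer: invalid


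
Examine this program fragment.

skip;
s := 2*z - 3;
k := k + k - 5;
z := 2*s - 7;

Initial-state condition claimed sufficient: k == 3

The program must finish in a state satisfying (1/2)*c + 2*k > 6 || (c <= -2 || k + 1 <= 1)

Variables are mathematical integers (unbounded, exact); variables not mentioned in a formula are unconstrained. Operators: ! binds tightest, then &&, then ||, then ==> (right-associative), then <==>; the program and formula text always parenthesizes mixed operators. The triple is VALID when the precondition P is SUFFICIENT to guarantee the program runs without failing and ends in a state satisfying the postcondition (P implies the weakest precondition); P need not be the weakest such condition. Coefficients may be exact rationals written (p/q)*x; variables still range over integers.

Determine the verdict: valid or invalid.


Working backward. After the program, the postcondition (1/2)*c + 2*k > 6 || (c <= -2 || k + 1 <= 1) must hold; in canonical form it is (1/2)*c + 2*k > 6 || c <= -2 || k <= 0.
Before z := 2*s - 7: (1/2)*c + 2*k > 6 || c <= -2 || k <= 0
Before k := k + k - 5: (1/2)*c + 4*k > 16 || c <= -2 || 2*k <= 5
Before s := 2*z - 3: (1/2)*c + 4*k > 16 || c <= -2 || 2*k <= 5
Before skip: (1/2)*c + 4*k > 16 || c <= -2 || 2*k <= 5
The weakest precondition is (1/2)*c + 4*k > 16 || c <= -2 || 2*k <= 5.
Check whether k == 3 implies it.
Countermodel: at the initial state c = -1, k = 3, the precondition holds but the weakest precondition fails.
Answer: invalid


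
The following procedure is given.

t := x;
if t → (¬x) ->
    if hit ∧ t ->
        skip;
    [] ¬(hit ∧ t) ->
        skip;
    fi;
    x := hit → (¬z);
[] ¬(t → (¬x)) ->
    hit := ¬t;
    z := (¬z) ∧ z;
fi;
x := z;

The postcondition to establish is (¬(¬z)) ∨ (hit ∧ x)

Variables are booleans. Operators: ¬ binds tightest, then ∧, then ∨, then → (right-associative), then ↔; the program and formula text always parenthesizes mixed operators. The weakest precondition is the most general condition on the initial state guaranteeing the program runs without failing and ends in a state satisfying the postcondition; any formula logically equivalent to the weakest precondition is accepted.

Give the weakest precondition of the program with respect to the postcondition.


Working backward. After the program, the postcondition (¬(¬z)) ∨ (hit ∧ x) must hold; in canonical form it is z ∨ (hit ∧ x).
Before x := z: z ∨ (hit ∧ z)
Then branch requires ((hit ∧ t) → (z ∨ (hit ∧ z))) ∧ ((¬(hit ∧ t)) → (z ∨ (hit ∧ z))); else branch requires false.
Before the if: ((t → (¬x)) → (((hit ∧ t) → (z ∨ (hit ∧ z))) ∧ ((¬(hit ∧ t)) → (z ∨ (hit ∧ z))))) ∧ (t → (¬x))
Before t := x: ((x → (¬x)) → (((hit ∧ x) → (z ∨ (hit ∧ z))) ∧ ((¬(hit ∧ x)) → (z ∨ (hit ∧ z))))) ∧ (x → (¬x))
Answer: WP = ((x → (¬x)) → (((hit ∧ x) → (z ∨ (hit ∧ z))) ∧ ((¬(hit ∧ x)) → (z ∨ (hit ∧ z))))) ∧ (x → (¬x))


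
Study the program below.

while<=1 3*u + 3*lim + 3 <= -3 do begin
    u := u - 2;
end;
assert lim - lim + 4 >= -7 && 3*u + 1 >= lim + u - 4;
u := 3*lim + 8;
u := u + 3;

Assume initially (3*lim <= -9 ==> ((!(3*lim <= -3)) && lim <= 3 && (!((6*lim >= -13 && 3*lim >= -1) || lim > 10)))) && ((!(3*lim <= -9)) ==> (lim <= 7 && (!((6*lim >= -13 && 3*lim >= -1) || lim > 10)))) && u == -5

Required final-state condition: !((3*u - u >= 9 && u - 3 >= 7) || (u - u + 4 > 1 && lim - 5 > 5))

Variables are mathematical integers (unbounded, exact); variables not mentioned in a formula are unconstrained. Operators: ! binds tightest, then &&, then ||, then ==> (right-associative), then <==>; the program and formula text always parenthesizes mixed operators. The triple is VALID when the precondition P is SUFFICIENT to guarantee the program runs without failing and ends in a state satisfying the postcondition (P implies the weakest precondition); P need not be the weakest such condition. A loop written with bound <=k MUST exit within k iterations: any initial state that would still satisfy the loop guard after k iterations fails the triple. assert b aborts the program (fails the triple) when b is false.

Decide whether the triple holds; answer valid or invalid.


Working backward. After the program, the postcondition !((3*u - u >= 9 && u - 3 >= 7) || (u - u + 4 > 1 && lim - 5 > 5)) must hold; in canonical form it is !((2*u >= 9 && u >= 10) || lim > 10).
Before u := u + 3: !((2*u >= 3 && u >= 7) || lim > 10)
Before u := 3*lim + 8: !((6*lim >= -13 && 3*lim >= -1) || lim > 10)
Before assert lim - lim + 4 >= -7 && 3*u + 1 >= lim + u - 4: 2*u >= lim - 5 && (!((6*lim >= -13 && 3*lim >= -1) || lim > 10))
Before the loop (bound <=1), unroll the exhaustion recursion (WP_0 = exit-now case; WP_j = one more guarded iteration, up to j = 1):
  WP_0: (!(3*lim + 3*u <= -6)) && 2*u >= lim - 5 && (!((6*lim >= -13 && 3*lim >= -1) || lim > 10))
  WP_1: (3*lim + 3*u <= -6 ==> ((!(3*lim + 3*u <= 0)) && 2*u >= lim - 1 && (!((6*lim >= -13 && 3*lim >= -1) || lim > 10)))) && ((!(3*lim + 3*u <= -6)) ==> (2*u >= lim - 5 && (!((6*lim >= -13 && 3*lim >= -1) || lim > 10))))
So before the loop: (3*lim + 3*u <= -6 ==> ((!(3*lim + 3*u <= 0)) && 2*u >= lim - 1 && (!((6*lim >= -13 && 3*lim >= -1) || lim > 10)))) && ((!(3*lim + 3*u <= -6)) ==> (2*u >= lim - 5 && (!((6*lim >= -13 && 3*lim >= -1) || lim > 10))))
The weakest precondition is (3*lim + 3*u <= -6 ==> ((!(3*lim + 3*u <= 0)) && 2*u >= lim - 1 && (!((6*lim >= -13 && 3*lim >= -1) || lim > 10)))) && ((!(3*lim + 3*u <= -6)) ==> (2*u >= lim - 5 && (!((6*lim >= -13 && 3*lim >= -1) || lim > 10)))).
Check whether (3*lim <= -9 ==> ((!(3*lim <= -3)) && lim <= 3 && (!((6*lim >= -13 && 3*lim >= -1) || lim > 10)))) && ((!(3*lim <= -9)) ==> (lim <= 7 && (!((6*lim >= -13 && 3*lim >= -1) || lim > 10)))) && u == -5 implies it.
Countermodel: at the initial state lim = -1, u = -5, the precondition holds but the weakest precondition fails.
Answer: invalid


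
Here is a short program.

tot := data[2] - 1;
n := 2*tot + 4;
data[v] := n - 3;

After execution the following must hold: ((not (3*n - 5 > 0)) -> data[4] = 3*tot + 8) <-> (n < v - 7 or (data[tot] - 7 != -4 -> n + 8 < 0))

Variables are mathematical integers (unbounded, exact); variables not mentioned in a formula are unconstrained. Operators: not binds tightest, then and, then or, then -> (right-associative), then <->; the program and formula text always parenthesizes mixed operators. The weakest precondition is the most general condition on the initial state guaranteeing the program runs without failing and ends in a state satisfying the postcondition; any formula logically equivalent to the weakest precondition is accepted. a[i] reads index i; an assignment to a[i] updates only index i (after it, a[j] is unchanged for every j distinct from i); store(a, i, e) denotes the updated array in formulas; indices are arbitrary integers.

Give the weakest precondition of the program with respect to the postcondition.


Working backward. After the program, the postcondition ((not (3*n - 5 > 0)) -> data[4] = 3*tot + 8) <-> (n < v - 7 or (data[tot] - 7 != -4 -> n + 8 < 0)) must hold; in canonical form it is ((not (3*n > 5)) -> data[4] = 3*tot + 8) <-> (n < v - 7 or (data[tot] != 3 -> n < -8)).
Before data[v] := n - 3: ((not (3*n > 5)) -> store(data, v, n - 3)[4] = 3*tot + 8) <-> (n < v - 7 or (store(data, v, n - 3)[tot] != 3 -> n < -8))
Before n := 2*tot + 4: ((not (6*tot > -7)) -> store(data, v, 2*tot + 1)[4] = 3*tot + 8) <-> (2*tot < v - 11 or (store(data, v, 2*tot + 1)[tot] != 3 -> 2*tot < -12))
Before tot := data[2] - 1: ((not (6*data[2] > -1)) -> store(data, v, 2*data[2] - 1)[4] = 3*data[2] + 5) <-> (2*data[2] < v - 9 or (store(data, v, 2*data[2] - 1)[data[2] - 1] != 3 -> 2*data[2] < -10))
Answer: WP = ((not (6*data[2] > -1)) -> store(data, v, 2*data[2] - 1)[4] = 3*data[2] + 5) <-> (2*data[2] < v - 9 or (store(data, v, 2*data[2] - 1)[data[2] - 1] != 3 -> 2*data[2] < -10))


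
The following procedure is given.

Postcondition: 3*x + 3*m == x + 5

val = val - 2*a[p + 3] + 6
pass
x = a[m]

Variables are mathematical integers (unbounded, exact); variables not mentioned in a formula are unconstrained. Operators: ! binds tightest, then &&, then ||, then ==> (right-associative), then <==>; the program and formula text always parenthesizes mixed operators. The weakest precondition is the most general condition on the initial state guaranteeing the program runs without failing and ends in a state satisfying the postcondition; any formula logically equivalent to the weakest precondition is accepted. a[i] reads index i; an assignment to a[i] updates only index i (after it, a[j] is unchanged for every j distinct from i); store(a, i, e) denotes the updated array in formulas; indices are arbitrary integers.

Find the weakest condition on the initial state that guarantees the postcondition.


Working backward. After the program, the postcondition 3*x + 3*m == x + 5 must hold; in canonical form it is 3*m + 2*x == 5.
Before x := a[m]: 2*a[m] + 3*m == 5
Before skip: 2*a[m] + 3*m == 5
Before val := val - 2*a[p + 3] + 6: 2*a[m] + 3*m == 5
Answer: WP = 2*a[m] + 3*m == 5


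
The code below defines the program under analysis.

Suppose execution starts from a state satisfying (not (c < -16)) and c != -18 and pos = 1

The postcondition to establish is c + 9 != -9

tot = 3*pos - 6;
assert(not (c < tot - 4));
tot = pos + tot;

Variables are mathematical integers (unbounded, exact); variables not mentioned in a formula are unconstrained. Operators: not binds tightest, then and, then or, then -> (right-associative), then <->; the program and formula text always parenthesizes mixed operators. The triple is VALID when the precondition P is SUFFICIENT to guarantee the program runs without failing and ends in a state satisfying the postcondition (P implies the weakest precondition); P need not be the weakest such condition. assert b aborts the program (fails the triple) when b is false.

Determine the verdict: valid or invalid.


Working backward. After the program, the postcondition c + 9 != -9 must hold; in canonical form it is c != -18.
Before tot := pos + tot: c != -18
Before assert not (c < tot - 4): (not (c < tot - 4)) and c != -18
Before tot := 3*pos - 6: (not (c < 3*pos - 10)) and c != -18
The weakest precondition is (not (c < 3*pos - 10)) and c != -18.
Check whether (not (c < -16)) and c != -18 and pos = 1 implies it.
Countermodel: at the initial state c = -16, pos = 1, the precondition holds but the weakest precondition fails.
Answer: invalid


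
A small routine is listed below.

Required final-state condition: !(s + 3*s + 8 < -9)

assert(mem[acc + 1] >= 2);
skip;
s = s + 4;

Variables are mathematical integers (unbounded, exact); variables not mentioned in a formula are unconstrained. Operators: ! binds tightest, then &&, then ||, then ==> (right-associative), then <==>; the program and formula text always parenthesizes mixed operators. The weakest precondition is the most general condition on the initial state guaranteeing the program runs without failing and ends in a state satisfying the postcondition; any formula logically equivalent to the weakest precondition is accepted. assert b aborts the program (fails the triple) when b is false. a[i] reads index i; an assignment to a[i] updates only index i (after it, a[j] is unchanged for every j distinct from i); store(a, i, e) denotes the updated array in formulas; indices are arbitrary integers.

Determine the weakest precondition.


Working backward. After the program, the postcondition !(s + 3*s + 8 < -9) must hold; in canonical form it is !(4*s < -17).
Before s := s + 4: !(4*s < -33)
Before skip: !(4*s < -33)
Before assert mem[acc + 1] >= 2: mem[acc + 1] >= 2 && (!(4*s < -33))
Answer: WP = mem[acc + 1] >= 2 && (!(4*s < -33))


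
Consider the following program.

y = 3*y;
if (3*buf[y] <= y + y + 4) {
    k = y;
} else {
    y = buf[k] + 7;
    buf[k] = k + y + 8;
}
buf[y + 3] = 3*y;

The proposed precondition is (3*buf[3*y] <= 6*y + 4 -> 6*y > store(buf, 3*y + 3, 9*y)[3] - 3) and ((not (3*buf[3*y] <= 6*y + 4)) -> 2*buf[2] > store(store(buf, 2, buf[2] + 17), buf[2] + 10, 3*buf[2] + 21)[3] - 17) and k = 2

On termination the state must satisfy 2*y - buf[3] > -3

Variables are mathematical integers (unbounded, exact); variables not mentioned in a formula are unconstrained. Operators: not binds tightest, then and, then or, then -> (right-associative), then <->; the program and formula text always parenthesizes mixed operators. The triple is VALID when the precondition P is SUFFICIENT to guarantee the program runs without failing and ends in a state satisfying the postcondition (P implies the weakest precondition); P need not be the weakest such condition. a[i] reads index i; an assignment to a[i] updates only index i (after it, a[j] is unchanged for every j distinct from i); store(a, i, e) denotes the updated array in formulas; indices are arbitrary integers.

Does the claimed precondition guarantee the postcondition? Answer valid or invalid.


Working backward. After the program, the postcondition 2*y - buf[3] > -3 must hold; in canonical form it is 2*y > buf[3] - 3.
Before buf[y + 3] := 3*y: 2*y > store(buf, y + 3, 3*y)[3] - 3
Then branch requires 2*y > store(buf, y + 3, 3*y)[3] - 3; else branch requires 2*buf[k] > store(store(buf, k, buf[k] + k + 15), buf[k] + 10, 3*buf[k] + 21)[3] - 17.
Before the if: (3*buf[y] <= 2*y + 4 -> 2*y > store(buf, y + 3, 3*y)[3] - 3) and ((not (3*buf[y] <= 2*y + 4)) -> 2*buf[k] > store(store(buf, k, buf[k] + k + 15), buf[k] + 10, 3*buf[k] + 21)[3] - 17)
Before y := 3*y: (3*buf[3*y] <= 6*y + 4 -> 6*y > store(buf, 3*y + 3, 9*y)[3] - 3) and ((not (3*buf[3*y] <= 6*y + 4)) -> 2*buf[k] > store(store(buf, k, buf[k] + k + 15), buf[k] + 10, 3*buf[k] + 21)[3] - 17)
The weakest precondition is (3*buf[3*y] <= 6*y + 4 -> 6*y > store(buf, 3*y + 3, 9*y)[3] - 3) and ((not (3*buf[3*y] <= 6*y + 4)) -> 2*buf[k] > store(store(buf, k, buf[k] + k + 15), buf[k] + 10, 3*buf[k] + 21)[3] - 17).
Check whether (3*buf[3*y] <= 6*y + 4 -> 6*y > store(buf, 3*y + 3, 9*y)[3] - 3) and ((not (3*buf[3*y] <= 6*y + 4)) -> 2*buf[2] > store(store(buf, 2, buf[2] + 17), buf[2] + 10, 3*buf[2] + 21)[3] - 17) and k = 2 implies it.
Every state satisfying the precondition satisfies the weakest precondition: the implication holds.
Answer: valid


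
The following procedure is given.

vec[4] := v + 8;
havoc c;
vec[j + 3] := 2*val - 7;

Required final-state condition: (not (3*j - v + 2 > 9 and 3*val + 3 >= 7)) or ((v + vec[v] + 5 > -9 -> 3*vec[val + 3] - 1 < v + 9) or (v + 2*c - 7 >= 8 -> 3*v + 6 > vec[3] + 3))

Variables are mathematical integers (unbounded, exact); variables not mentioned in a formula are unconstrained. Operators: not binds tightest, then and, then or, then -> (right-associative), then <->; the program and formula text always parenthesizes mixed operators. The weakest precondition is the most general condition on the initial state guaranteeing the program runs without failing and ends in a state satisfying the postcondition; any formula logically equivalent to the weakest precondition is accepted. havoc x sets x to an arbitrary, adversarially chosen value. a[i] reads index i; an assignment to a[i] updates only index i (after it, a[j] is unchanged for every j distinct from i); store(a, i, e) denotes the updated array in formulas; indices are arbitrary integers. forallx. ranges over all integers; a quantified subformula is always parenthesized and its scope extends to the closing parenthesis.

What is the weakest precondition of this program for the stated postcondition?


Working backward. After the program, the postcondition (not (3*j - v + 2 > 9 and 3*val + 3 >= 7)) or ((v + vec[v] + 5 > -9 -> 3*vec[val + 3] - 1 < v + 9) or (v + 2*c - 7 >= 8 -> 3*v + 6 > vec[3] + 3)) must hold; in canonical form it is (not (3*j > v + 7 and 3*val >= 4)) or (vec[v] + v > -14 -> 3*vec[val + 3] < v + 10) or (2*c + v >= 15 -> 3*v > vec[3] - 3).
Before vec[j + 3] := 2*val - 7: (not (3*j > v + 7 and 3*val >= 4)) or (store(vec, j + 3, 2*val - 7)[v] + v > -14 -> 3*store(vec, j + 3, 2*val - 7)[val + 3] < v + 10) or (2*c + v >= 15 -> 3*v > store(vec, j + 3, 2*val - 7)[3] - 3)
Before havoc c: forall c_1. ((not (3*j > v + 7 and 3*val >= 4)) or (store(vec, j + 3, 2*val - 7)[v] + v > -14 -> 3*store(vec, j + 3, 2*val - 7)[val + 3] < v + 10) or (2*c_1 + v >= 15 -> 3*v > store(vec, j + 3, 2*val - 7)[3] - 3))
Before vec[4] := v + 8: forall c_1. ((not (3*j > v + 7 and 3*val >= 4)) or (store(store(vec, 4, v + 8), j + 3, 2*val - 7)[v] + v > -14 -> 3*store(store(vec, 4, v + 8), j + 3, 2*val - 7)[val + 3] < v + 10) or (2*c_1 + v >= 15 -> 3*v > store(store(vec, 4, v + 8), j + 3, 2*val - 7)[3] - 3))
Answer: WP = forall c_1. ((not (3*j > v + 7 and 3*val >= 4)) or (store(store(vec, 4, v + 8), j + 3, 2*val - 7)[v] + v > -14 -> 3*store(store(vec, 4, v + 8), j + 3, 2*val - 7)[val + 3] < v + 10) or (2*c_1 + v >= 15 -> 3*v > store(store(vec, 4, v + 8), j + 3, 2*val - 7)[3] - 3))


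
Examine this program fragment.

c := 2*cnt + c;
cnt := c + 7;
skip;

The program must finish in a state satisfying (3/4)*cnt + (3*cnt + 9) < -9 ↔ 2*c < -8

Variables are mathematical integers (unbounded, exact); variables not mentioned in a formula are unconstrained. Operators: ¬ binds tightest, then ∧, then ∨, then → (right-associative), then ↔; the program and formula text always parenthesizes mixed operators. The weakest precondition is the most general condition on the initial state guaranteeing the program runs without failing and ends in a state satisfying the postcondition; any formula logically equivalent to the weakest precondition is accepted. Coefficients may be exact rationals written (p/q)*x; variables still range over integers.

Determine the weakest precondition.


Working backward. After the program, the postcondition (3/4)*cnt + (3*cnt + 9) < -9 ↔ 2*c < -8 must hold; in canonical form it is (15/4)*cnt < -18 ↔ 2*c < -8.
Before skip: (15/4)*cnt < -18 ↔ 2*c < -8
Before cnt := c + 7: (15/4)*c < -177/4 ↔ 2*c < -8
Before c := 2*cnt + c: (15/4)*c + (15/2)*cnt < -177/4 ↔ 2*c + 4*cnt < -8
Answer: WP = (15/4)*c + (15/2)*cnt < -177/4 ↔ 2*c + 4*cnt < -8
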